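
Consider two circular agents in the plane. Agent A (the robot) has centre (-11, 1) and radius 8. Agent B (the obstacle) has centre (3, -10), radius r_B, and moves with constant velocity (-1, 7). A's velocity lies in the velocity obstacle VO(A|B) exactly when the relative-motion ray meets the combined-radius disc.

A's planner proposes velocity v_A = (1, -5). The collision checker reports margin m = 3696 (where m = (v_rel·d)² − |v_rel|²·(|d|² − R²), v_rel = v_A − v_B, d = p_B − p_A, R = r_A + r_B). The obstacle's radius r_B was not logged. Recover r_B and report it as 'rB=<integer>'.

m = 3696
d = (14, -11);  v_rel = (2, -12),  |v_rel|² = 148
v_rel×d = (2)·(-11) − (-12)·(14) = 146
since m = R²·148 − 146²:  R² = (21316 + 3696) / 148 = 169
R = √169 = 13  ⇒  r_B = 13 − 8 = 5

rB=5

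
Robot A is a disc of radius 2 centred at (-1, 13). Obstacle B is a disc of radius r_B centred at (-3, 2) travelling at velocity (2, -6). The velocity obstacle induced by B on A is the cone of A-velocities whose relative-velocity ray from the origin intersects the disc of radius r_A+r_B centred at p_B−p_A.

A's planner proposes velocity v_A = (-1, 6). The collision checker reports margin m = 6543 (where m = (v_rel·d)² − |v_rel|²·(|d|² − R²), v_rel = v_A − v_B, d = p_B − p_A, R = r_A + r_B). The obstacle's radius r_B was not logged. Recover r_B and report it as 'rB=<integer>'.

m = 6543
d = (-2, -11);  v_rel = (-3, 12),  |v_rel|² = 153
v_rel×d = (-3)·(-11) − (12)·(-2) = 57
since m = R²·153 − 57²:  R² = (3249 + 6543) / 153 = 64
R = √64 = 8  ⇒  r_B = 8 − 2 = 6

rB=6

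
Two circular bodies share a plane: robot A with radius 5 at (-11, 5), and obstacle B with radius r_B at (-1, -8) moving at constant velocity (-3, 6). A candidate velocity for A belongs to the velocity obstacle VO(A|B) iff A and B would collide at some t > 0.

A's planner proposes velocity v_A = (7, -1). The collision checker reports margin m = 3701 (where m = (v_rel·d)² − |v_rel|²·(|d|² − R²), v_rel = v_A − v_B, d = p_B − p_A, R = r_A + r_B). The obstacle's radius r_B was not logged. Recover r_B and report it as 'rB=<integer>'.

m = 3701
d = (10, -13);  v_rel = (10, -7),  |v_rel|² = 149
v_rel×d = (10)·(-13) − (-7)·(10) = -60
since m = R²·149 − (-60)²:  R² = (3600 + 3701) / 149 = 49
R = √49 = 7  ⇒  r_B = 7 − 5 = 2

rB=2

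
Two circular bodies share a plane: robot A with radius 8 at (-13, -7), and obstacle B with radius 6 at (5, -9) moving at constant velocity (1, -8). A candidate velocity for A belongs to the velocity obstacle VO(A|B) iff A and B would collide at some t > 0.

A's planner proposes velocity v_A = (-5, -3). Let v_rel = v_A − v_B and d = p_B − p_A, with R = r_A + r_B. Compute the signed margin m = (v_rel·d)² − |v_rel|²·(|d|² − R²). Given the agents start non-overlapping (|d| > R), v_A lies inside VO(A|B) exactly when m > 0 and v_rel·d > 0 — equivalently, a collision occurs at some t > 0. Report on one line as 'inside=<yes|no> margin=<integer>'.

d = (18, -2),  |d|² = 328;  R = 8+6 = 14,  c = 328−14² = 132
v_rel = (-6, 5),  |v_rel|² = 61;  v_rel·d = (-6)·(18) + (5)·(-2) = -118
61·t² + 236·t + 132 = 0  ⇒  m = (-118)² − 61·132 = 5872
m = 5872 > 0,  v_rel·d = -118 < 0  ⇒  outside

inside=no margin=5872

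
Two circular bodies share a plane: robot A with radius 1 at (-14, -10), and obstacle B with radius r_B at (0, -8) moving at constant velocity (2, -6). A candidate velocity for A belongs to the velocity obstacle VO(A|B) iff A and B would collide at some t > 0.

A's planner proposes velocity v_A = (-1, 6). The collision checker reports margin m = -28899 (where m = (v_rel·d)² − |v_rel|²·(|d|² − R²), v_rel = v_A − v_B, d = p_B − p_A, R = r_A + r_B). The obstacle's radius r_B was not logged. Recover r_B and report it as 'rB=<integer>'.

m = -28899
d = (14, 2);  v_rel = (-3, 12),  |v_rel|² = 153
v_rel×d = (-3)·(2) − (12)·(14) = -174
since m = R²·153 − (-174)²:  R² = (30276 + -28899) / 153 = 9
R = √9 = 3  ⇒  r_B = 3 − 1 = 2

rB=2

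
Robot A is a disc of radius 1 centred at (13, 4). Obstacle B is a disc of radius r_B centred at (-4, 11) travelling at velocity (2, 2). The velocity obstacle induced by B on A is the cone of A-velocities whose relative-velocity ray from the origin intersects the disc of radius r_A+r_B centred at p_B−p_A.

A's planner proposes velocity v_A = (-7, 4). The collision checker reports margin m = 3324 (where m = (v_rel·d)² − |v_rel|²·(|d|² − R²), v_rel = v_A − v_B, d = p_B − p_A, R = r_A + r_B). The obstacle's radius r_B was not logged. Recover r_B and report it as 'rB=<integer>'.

m = 3324
d = (-17, 7);  v_rel = (-9, 2),  |v_rel|² = 85
v_rel×d = (-9)·(7) − (2)·(-17) = -29
since m = R²·85 − (-29)²:  R² = (841 + 3324) / 85 = 49
R = √49 = 7  ⇒  r_B = 7 − 1 = 6

rB=6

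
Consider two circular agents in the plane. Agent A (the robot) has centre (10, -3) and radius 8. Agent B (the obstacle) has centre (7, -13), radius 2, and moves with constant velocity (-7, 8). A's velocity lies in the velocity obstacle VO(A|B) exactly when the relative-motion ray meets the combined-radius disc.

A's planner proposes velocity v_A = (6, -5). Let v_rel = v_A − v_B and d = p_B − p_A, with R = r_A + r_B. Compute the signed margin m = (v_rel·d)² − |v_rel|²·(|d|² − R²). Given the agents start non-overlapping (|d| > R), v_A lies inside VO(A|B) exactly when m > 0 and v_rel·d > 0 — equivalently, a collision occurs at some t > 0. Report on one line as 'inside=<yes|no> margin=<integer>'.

d = (-3, -10),  |d|² = 109;  R = 8+2 = 10,  c = 109−10² = 9
v_rel = (13, -13),  |v_rel|² = 338;  v_rel·d = (13)·(-3) + (-13)·(-10) = 91
338·t² − 182·t + 9 = 0  ⇒  m = 91² − 338·9 = 5239
m = 5239 > 0,  v_rel·d = 91 > 0  ⇒  inside

inside=yes margin=5239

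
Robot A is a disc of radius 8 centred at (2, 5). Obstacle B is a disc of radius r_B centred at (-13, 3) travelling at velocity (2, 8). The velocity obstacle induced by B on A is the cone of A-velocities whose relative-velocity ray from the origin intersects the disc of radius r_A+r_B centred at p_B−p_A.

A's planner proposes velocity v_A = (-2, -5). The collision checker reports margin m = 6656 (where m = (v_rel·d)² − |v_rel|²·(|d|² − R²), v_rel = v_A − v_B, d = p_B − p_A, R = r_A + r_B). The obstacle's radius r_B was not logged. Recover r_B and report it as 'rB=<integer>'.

m = 6656
d = (-15, -2);  v_rel = (-4, -13),  |v_rel|² = 185
v_rel×d = (-4)·(-2) − (-13)·(-15) = -187
since m = R²·185 − (-187)²:  R² = (34969 + 6656) / 185 = 225
R = √225 = 15  ⇒  r_B = 15 − 8 = 7

rB=7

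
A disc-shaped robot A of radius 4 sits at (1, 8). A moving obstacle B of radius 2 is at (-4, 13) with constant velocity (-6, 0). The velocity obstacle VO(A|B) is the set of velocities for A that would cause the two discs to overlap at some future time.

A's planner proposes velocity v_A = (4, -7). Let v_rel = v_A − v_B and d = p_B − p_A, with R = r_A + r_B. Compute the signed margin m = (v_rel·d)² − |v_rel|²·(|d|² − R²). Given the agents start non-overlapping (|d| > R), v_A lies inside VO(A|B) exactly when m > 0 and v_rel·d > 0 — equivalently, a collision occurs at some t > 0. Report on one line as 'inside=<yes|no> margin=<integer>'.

d = (-5, 5),  |d|² = 50;  R = 4+2 = 6,  c = 50−6² = 14
v_rel = (10, -7),  |v_rel|² = 149;  v_rel·d = (10)·(-5) + (-7)·(5) = -85
149·t² + 170·t + 14 = 0  ⇒  m = (-85)² − 149·14 = 5139
m = 5139 > 0,  v_rel·d = -85 < 0  ⇒  outside

inside=no margin=5139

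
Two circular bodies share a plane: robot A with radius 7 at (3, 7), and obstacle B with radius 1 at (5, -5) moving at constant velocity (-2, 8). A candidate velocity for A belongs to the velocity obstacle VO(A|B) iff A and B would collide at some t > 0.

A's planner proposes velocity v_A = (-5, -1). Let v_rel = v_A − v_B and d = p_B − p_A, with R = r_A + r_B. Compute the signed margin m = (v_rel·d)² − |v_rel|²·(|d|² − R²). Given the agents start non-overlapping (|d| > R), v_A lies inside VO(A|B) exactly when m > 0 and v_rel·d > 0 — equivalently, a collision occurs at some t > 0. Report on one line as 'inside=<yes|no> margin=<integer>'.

d = (2, -12),  |d|² = 148;  R = 7+1 = 8,  c = 148−8² = 84
v_rel = (-3, -9),  |v_rel|² = 90;  v_rel·d = (-3)·(2) + (-9)·(-12) = 102
90·t² − 204·t + 84 = 0  ⇒  m = 102² − 90·84 = 2844
m = 2844 > 0,  v_rel·d = 102 > 0  ⇒  inside

inside=yes margin=2844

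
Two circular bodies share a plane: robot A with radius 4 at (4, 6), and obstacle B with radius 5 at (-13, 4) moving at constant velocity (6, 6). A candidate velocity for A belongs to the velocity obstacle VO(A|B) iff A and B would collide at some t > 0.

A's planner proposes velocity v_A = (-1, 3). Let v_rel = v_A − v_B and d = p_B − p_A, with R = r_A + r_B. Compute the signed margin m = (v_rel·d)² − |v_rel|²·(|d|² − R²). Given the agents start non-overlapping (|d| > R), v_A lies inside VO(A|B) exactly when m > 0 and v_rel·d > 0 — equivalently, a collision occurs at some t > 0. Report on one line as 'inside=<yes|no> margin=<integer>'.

d = (-17, -2),  |d|² = 293;  R = 4+5 = 9,  c = 293−9² = 212
v_rel = (-7, -3),  |v_rel|² = 58;  v_rel·d = (-7)·(-17) + (-3)·(-2) = 125
58·t² − 250·t + 212 = 0  ⇒  m = 125² − 58·212 = 3329
m = 3329 > 0,  v_rel·d = 125 > 0  ⇒  inside

inside=yes margin=3329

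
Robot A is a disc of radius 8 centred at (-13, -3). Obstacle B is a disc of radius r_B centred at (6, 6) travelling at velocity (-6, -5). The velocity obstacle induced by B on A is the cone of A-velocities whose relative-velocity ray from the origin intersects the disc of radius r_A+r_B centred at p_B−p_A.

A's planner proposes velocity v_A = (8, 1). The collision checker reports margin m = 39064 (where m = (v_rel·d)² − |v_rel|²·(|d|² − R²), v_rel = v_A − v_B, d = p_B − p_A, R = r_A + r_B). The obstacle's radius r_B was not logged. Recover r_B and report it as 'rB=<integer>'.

m = 39064
d = (19, 9);  v_rel = (14, 6),  |v_rel|² = 232
v_rel×d = (14)·(9) − (6)·(19) = 12
since m = R²·232 − 12²:  R² = (144 + 39064) / 232 = 169
R = √169 = 13  ⇒  r_B = 13 − 8 = 5

rB=5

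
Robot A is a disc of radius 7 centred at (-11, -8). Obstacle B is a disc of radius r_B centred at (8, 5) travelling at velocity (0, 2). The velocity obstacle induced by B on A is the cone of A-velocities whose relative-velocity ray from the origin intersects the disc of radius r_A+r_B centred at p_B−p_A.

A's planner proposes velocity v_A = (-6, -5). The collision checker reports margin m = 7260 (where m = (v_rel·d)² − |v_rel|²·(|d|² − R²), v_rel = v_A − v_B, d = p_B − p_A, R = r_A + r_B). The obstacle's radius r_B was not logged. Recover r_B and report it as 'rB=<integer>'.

m = 7260
d = (19, 13);  v_rel = (-6, -7),  |v_rel|² = 85
v_rel×d = (-6)·(13) − (-7)·(19) = 55
since m = R²·85 − 55²:  R² = (3025 + 7260) / 85 = 121
R = √121 = 11  ⇒  r_B = 11 − 7 = 4

rB=4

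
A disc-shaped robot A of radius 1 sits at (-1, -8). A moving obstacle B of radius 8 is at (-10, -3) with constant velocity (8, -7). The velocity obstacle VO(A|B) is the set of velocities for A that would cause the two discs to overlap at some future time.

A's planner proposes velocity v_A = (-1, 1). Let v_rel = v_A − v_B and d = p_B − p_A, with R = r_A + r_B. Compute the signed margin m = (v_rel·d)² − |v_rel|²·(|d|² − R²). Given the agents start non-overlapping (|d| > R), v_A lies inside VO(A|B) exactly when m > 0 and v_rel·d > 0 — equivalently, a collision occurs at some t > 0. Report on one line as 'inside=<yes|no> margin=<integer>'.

d = (-9, 5),  |d|² = 106;  R = 1+8 = 9,  c = 106−9² = 25
v_rel = (-9, 8),  |v_rel|² = 145;  v_rel·d = (-9)·(-9) + (8)·(5) = 121
145·t² − 242·t + 25 = 0  ⇒  m = 121² − 145·25 = 11016
m = 11016 > 0,  v_rel·d = 121 > 0  ⇒  inside

inside=yes margin=11016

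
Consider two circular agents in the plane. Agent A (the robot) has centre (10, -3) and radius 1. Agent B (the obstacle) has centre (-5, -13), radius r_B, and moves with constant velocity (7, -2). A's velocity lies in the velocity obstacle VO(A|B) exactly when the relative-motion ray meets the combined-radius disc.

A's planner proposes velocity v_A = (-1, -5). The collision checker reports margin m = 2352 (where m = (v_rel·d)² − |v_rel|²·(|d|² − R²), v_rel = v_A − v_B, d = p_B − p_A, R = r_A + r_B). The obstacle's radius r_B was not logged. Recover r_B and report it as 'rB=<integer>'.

m = 2352
d = (-15, -10);  v_rel = (-8, -3),  |v_rel|² = 73
v_rel×d = (-8)·(-10) − (-3)·(-15) = 35
since m = R²·73 − 35²:  R² = (1225 + 2352) / 73 = 49
R = √49 = 7  ⇒  r_B = 7 − 1 = 6

rB=6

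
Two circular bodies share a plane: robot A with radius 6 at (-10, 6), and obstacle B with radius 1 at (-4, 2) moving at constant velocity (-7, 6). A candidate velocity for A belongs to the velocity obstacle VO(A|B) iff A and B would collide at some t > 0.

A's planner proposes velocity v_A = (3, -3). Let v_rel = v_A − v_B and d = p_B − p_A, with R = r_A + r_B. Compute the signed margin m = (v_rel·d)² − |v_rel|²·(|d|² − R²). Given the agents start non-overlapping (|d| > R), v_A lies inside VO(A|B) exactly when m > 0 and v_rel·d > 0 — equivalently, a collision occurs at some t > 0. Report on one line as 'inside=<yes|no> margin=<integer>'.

d = (6, -4),  |d|² = 52;  R = 6+1 = 7,  c = 52−7² = 3
v_rel = (10, -9),  |v_rel|² = 181;  v_rel·d = (10)·(6) + (-9)·(-4) = 96
181·t² − 192·t + 3 = 0  ⇒  m = 96² − 181·3 = 8673
m = 8673 > 0,  v_rel·d = 96 > 0  ⇒  inside

inside=yes margin=8673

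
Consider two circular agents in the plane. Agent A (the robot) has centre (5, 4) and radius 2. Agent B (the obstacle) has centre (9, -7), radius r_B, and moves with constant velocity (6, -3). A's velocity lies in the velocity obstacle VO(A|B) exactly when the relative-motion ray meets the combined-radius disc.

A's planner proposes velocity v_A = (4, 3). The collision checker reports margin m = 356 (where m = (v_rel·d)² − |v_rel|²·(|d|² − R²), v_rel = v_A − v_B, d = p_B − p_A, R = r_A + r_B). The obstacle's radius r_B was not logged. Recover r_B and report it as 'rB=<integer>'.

m = 356
d = (4, -11);  v_rel = (-2, 6),  |v_rel|² = 40
v_rel×d = (-2)·(-11) − (6)·(4) = -2
since m = R²·40 − (-2)²:  R² = (4 + 356) / 40 = 9
R = √9 = 3  ⇒  r_B = 3 − 2 = 1

rB=1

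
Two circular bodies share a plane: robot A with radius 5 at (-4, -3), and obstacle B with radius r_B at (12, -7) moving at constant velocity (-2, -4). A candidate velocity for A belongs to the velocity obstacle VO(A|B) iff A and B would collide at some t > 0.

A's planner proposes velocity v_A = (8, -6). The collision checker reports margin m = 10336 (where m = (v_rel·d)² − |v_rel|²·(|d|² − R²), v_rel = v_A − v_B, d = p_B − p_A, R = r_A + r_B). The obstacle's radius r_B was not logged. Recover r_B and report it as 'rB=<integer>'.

m = 10336
d = (16, -4);  v_rel = (10, -2),  |v_rel|² = 104
v_rel×d = (10)·(-4) − (-2)·(16) = -8
since m = R²·104 − (-8)²:  R² = (64 + 10336) / 104 = 100
R = √100 = 10  ⇒  r_B = 10 − 5 = 5

rB=5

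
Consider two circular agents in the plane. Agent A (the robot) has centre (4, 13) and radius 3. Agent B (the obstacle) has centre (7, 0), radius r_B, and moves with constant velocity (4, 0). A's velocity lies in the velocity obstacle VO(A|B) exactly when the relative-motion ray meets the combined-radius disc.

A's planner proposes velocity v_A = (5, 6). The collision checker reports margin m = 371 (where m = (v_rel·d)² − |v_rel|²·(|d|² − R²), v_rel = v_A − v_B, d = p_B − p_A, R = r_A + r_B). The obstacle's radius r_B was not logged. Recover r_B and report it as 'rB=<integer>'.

m = 371
d = (3, -13);  v_rel = (1, 6),  |v_rel|² = 37
v_rel×d = (1)·(-13) − (6)·(3) = -31
since m = R²·37 − (-31)²:  R² = (961 + 371) / 37 = 36
R = √36 = 6  ⇒  r_B = 6 − 3 = 3

rB=3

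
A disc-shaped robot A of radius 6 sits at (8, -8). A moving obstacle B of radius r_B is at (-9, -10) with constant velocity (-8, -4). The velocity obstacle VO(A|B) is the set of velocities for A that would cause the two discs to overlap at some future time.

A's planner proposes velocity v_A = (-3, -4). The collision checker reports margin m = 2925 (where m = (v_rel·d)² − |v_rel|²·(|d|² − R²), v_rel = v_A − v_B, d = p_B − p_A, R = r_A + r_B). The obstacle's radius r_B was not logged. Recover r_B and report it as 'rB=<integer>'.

m = 2925
d = (-17, -2);  v_rel = (5, 0),  |v_rel|² = 25
v_rel×d = (5)·(-2) − (0)·(-17) = -10
since m = R²·25 − (-10)²:  R² = (100 + 2925) / 25 = 121
R = √121 = 11  ⇒  r_B = 11 − 6 = 5

rB=5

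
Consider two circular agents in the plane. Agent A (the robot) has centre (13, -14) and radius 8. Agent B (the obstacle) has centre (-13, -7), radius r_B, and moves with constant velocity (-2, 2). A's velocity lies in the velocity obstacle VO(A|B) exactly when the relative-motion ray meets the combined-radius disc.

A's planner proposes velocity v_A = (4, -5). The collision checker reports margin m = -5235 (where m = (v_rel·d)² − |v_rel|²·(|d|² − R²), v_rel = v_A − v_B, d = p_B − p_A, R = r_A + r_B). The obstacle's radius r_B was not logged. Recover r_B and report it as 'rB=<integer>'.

m = -5235
d = (-26, 7);  v_rel = (6, -7),  |v_rel|² = 85
v_rel×d = (6)·(7) − (-7)·(-26) = -140
since m = R²·85 − (-140)²:  R² = (19600 + -5235) / 85 = 169
R = √169 = 13  ⇒  r_B = 13 − 8 = 5

rB=5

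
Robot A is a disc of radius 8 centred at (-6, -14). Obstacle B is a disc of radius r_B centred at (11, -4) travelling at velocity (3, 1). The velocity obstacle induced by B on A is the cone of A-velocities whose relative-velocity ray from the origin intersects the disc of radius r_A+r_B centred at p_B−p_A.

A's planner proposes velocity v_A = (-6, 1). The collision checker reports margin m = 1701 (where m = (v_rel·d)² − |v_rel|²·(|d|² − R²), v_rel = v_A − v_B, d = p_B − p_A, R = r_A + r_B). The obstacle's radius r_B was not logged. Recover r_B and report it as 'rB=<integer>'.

m = 1701
d = (17, 10);  v_rel = (-9, 0),  |v_rel|² = 81
v_rel×d = (-9)·(10) − (0)·(17) = -90
since m = R²·81 − (-90)²:  R² = (8100 + 1701) / 81 = 121
R = √121 = 11  ⇒  r_B = 11 − 8 = 3

rB=3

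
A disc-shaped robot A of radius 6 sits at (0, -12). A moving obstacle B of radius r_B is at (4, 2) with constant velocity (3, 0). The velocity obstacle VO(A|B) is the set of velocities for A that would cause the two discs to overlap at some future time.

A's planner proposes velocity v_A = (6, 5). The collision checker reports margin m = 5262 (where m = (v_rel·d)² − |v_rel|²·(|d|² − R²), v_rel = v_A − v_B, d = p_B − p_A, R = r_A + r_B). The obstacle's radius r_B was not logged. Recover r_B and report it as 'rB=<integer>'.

m = 5262
d = (4, 14);  v_rel = (3, 5),  |v_rel|² = 34
v_rel×d = (3)·(14) − (5)·(4) = 22
since m = R²·34 − 22²:  R² = (484 + 5262) / 34 = 169
R = √169 = 13  ⇒  r_B = 13 − 6 = 7

rB=7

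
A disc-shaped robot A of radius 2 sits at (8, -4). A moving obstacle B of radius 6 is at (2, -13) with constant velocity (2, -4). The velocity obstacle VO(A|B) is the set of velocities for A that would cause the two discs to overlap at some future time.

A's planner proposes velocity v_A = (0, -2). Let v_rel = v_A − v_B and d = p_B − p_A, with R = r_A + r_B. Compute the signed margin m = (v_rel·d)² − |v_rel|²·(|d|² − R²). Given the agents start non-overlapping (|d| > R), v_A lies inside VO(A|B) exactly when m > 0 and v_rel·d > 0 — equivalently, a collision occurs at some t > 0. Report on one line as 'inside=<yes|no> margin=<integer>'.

d = (-6, -9),  |d|² = 117;  R = 2+6 = 8,  c = 117−8² = 53
v_rel = (-2, 2),  |v_rel|² = 8;  v_rel·d = (-2)·(-6) + (2)·(-9) = -6
8·t² + 12·t + 53 = 0  ⇒  m = (-6)² − 8·53 = -388
m = -388 < 0,  v_rel·d = -6 < 0  ⇒  outside

inside=no margin=-388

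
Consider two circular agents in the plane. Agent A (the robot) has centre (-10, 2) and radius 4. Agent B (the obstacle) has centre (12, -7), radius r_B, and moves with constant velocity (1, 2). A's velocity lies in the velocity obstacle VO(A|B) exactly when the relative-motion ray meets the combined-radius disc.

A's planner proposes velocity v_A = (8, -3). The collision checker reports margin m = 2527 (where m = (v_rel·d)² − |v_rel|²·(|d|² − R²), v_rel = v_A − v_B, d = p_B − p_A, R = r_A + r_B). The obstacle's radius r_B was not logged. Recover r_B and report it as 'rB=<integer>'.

m = 2527
d = (22, -9);  v_rel = (7, -5),  |v_rel|² = 74
v_rel×d = (7)·(-9) − (-5)·(22) = 47
since m = R²·74 − 47²:  R² = (2209 + 2527) / 74 = 64
R = √64 = 8  ⇒  r_B = 8 − 4 = 4

rB=4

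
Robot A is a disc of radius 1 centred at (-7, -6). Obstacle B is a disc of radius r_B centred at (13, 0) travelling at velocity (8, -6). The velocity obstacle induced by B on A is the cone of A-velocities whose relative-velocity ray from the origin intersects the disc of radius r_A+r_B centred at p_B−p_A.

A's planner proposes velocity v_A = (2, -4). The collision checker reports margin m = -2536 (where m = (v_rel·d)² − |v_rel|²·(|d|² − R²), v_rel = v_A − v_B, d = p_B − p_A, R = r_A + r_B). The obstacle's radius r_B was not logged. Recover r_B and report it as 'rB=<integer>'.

m = -2536
d = (20, 6);  v_rel = (-6, 2),  |v_rel|² = 40
v_rel×d = (-6)·(6) − (2)·(20) = -76
since m = R²·40 − (-76)²:  R² = (5776 + -2536) / 40 = 81
R = √81 = 9  ⇒  r_B = 9 − 1 = 8

rB=8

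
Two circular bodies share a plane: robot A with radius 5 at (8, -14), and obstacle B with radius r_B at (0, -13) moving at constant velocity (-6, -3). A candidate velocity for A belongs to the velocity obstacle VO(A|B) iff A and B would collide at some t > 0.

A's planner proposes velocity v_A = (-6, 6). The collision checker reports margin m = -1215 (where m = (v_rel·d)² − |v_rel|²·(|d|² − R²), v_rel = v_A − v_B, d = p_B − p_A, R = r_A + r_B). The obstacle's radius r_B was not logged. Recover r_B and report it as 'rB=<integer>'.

m = -1215
d = (-8, 1);  v_rel = (0, 9),  |v_rel|² = 81
v_rel×d = (0)·(1) − (9)·(-8) = 72
since m = R²·81 − 72²:  R² = (5184 + -1215) / 81 = 49
R = √49 = 7  ⇒  r_B = 7 − 5 = 2

rB=2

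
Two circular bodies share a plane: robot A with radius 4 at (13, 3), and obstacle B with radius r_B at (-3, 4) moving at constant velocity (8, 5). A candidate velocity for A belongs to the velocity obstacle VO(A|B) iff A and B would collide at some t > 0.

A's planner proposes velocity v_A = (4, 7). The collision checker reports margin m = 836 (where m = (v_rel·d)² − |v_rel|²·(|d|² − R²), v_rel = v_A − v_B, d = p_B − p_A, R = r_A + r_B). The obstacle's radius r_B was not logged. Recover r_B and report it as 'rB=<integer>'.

m = 836
d = (-16, 1);  v_rel = (-4, 2),  |v_rel|² = 20
v_rel×d = (-4)·(1) − (2)·(-16) = 28
since m = R²·20 − 28²:  R² = (784 + 836) / 20 = 81
R = √81 = 9  ⇒  r_B = 9 − 4 = 5

rB=5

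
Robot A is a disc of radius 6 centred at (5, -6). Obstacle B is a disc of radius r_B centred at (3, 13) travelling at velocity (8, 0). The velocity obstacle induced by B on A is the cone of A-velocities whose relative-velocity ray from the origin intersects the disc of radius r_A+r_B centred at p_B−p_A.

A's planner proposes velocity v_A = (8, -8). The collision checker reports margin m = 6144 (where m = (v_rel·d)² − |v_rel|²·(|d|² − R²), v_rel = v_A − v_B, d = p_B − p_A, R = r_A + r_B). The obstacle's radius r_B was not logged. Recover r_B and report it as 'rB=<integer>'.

m = 6144
d = (-2, 19);  v_rel = (0, -8),  |v_rel|² = 64
v_rel×d = (0)·(19) − (-8)·(-2) = -16
since m = R²·64 − (-16)²:  R² = (256 + 6144) / 64 = 100
R = √100 = 10  ⇒  r_B = 10 − 6 = 4

rB=4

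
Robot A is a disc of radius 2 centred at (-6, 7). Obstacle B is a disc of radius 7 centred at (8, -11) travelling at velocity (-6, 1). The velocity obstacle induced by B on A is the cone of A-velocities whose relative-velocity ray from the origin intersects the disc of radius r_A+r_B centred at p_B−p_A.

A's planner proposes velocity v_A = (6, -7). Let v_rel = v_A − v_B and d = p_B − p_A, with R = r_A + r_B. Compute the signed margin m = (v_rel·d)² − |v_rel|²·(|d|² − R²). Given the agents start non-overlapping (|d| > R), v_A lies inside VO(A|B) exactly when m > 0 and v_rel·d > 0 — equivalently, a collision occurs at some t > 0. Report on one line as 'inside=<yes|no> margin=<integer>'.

d = (14, -18),  |d|² = 520;  R = 2+7 = 9,  c = 520−9² = 439
v_rel = (12, -8),  |v_rel|² = 208;  v_rel·d = (12)·(14) + (-8)·(-18) = 312
208·t² − 624·t + 439 = 0  ⇒  m = 312² − 208·439 = 6032
m = 6032 > 0,  v_rel·d = 312 > 0  ⇒  inside

inside=yes margin=6032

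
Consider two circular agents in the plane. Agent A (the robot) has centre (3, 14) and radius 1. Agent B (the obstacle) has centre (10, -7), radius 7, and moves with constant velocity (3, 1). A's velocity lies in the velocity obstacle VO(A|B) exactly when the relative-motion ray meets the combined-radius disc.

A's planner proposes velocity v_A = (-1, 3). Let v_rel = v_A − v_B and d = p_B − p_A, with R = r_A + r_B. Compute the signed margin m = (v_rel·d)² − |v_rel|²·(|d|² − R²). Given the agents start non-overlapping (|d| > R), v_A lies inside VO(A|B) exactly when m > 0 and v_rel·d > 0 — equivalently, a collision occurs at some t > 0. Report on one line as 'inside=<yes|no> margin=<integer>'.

d = (7, -21),  |d|² = 490;  R = 1+7 = 8,  c = 490−8² = 426
v_rel = (-4, 2),  |v_rel|² = 20;  v_rel·d = (-4)·(7) + (2)·(-21) = -70
20·t² + 140·t + 426 = 0  ⇒  m = (-70)² − 20·426 = -3620
m = -3620 < 0,  v_rel·d = -70 < 0  ⇒  outside

inside=no margin=-3620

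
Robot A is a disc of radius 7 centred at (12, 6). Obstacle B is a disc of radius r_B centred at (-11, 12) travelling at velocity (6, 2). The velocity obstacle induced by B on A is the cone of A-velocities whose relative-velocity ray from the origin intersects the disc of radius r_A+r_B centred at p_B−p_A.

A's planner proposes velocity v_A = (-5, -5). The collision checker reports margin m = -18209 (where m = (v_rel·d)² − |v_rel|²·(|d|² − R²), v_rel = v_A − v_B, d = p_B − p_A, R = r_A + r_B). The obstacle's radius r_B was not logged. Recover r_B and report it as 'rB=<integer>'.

m = -18209
d = (-23, 6);  v_rel = (-11, -7),  |v_rel|² = 170
v_rel×d = (-11)·(6) − (-7)·(-23) = -227
since m = R²·170 − (-227)²:  R² = (51529 + -18209) / 170 = 196
R = √196 = 14  ⇒  r_B = 14 − 7 = 7

rB=7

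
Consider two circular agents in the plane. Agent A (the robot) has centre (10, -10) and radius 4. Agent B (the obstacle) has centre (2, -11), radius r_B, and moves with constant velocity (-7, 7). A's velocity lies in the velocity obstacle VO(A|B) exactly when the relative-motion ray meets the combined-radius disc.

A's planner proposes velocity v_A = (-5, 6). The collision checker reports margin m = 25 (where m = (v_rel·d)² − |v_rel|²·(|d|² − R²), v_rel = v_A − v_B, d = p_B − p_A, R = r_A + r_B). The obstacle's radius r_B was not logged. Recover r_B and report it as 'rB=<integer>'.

m = 25
d = (-8, -1);  v_rel = (2, -1),  |v_rel|² = 5
v_rel×d = (2)·(-1) − (-1)·(-8) = -10
since m = R²·5 − (-10)²:  R² = (100 + 25) / 5 = 25
R = √25 = 5  ⇒  r_B = 5 − 4 = 1

rB=1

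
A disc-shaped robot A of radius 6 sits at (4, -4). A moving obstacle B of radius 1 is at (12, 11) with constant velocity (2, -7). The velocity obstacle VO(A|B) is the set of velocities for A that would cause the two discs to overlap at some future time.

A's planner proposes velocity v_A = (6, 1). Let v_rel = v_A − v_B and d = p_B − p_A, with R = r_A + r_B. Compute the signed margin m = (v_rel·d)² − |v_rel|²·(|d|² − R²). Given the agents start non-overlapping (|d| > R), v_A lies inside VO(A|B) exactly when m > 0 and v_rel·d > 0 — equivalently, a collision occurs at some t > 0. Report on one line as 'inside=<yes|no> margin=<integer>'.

d = (8, 15),  |d|² = 289;  R = 6+1 = 7,  c = 289−7² = 240
v_rel = (4, 8),  |v_rel|² = 80;  v_rel·d = (4)·(8) + (8)·(15) = 152
80·t² − 304·t + 240 = 0  ⇒  m = 152² − 80·240 = 3904
m = 3904 > 0,  v_rel·d = 152 > 0  ⇒  inside

inside=yes margin=3904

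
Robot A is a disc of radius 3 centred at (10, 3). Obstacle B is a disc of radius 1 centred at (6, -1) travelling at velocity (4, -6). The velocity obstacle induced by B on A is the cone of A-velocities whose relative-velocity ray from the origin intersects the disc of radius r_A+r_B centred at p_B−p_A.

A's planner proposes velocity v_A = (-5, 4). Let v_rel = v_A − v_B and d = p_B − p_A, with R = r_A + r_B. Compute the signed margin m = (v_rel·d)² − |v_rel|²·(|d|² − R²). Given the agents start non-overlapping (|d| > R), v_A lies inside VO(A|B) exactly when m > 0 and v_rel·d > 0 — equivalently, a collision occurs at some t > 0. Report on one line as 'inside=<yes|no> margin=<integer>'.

d = (-4, -4),  |d|² = 32;  R = 3+1 = 4,  c = 32−4² = 16
v_rel = (-9, 10),  |v_rel|² = 181;  v_rel·d = (-9)·(-4) + (10)·(-4) = -4
181·t² + 8·t + 16 = 0  ⇒  m = (-4)² − 181·16 = -2880
m = -2880 < 0,  v_rel·d = -4 < 0  ⇒  outside

inside=no margin=-2880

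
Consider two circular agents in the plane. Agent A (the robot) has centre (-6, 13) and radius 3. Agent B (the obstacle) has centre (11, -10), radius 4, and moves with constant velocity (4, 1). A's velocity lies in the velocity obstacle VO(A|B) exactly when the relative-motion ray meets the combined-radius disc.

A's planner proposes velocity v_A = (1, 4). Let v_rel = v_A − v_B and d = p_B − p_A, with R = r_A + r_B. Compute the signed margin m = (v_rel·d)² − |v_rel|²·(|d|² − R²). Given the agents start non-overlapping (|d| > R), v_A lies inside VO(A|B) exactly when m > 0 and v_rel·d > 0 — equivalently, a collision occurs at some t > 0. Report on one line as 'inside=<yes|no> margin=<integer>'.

d = (17, -23),  |d|² = 818;  R = 3+4 = 7,  c = 818−7² = 769
v_rel = (-3, 3),  |v_rel|² = 18;  v_rel·d = (-3)·(17) + (3)·(-23) = -120
18·t² + 240·t + 769 = 0  ⇒  m = (-120)² − 18·769 = 558
m = 558 > 0,  v_rel·d = -120 < 0  ⇒  outside

inside=no margin=558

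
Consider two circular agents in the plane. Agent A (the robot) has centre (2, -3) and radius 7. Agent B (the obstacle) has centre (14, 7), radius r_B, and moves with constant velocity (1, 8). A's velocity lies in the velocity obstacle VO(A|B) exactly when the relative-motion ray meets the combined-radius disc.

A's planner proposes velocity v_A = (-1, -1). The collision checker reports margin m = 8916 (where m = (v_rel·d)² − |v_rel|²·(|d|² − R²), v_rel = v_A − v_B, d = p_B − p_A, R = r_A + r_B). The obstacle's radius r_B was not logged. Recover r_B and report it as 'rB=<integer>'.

m = 8916
d = (12, 10);  v_rel = (-2, -9),  |v_rel|² = 85
v_rel×d = (-2)·(10) − (-9)·(12) = 88
since m = R²·85 − 88²:  R² = (7744 + 8916) / 85 = 196
R = √196 = 14  ⇒  r_B = 14 − 7 = 7

rB=7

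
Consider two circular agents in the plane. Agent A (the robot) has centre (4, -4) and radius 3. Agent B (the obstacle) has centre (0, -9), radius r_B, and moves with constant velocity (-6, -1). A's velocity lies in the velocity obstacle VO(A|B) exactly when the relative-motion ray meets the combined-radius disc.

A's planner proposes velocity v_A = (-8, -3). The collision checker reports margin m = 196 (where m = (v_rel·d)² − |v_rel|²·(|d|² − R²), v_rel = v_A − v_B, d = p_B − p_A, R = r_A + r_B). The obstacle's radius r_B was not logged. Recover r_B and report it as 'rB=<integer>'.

m = 196
d = (-4, -5);  v_rel = (-2, -2),  |v_rel|² = 8
v_rel×d = (-2)·(-5) − (-2)·(-4) = 2
since m = R²·8 − 2²:  R² = (4 + 196) / 8 = 25
R = √25 = 5  ⇒  r_B = 5 − 3 = 2

rB=2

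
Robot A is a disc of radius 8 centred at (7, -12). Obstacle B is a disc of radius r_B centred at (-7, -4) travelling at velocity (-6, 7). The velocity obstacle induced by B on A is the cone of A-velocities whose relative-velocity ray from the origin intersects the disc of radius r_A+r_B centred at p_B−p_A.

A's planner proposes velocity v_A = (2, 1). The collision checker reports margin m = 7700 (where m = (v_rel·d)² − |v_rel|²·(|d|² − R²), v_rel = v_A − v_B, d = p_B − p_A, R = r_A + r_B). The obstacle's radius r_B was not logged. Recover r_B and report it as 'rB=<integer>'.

m = 7700
d = (-14, 8);  v_rel = (8, -6),  |v_rel|² = 100
v_rel×d = (8)·(8) − (-6)·(-14) = -20
since m = R²·100 − (-20)²:  R² = (400 + 7700) / 100 = 81
R = √81 = 9  ⇒  r_B = 9 − 8 = 1

rB=1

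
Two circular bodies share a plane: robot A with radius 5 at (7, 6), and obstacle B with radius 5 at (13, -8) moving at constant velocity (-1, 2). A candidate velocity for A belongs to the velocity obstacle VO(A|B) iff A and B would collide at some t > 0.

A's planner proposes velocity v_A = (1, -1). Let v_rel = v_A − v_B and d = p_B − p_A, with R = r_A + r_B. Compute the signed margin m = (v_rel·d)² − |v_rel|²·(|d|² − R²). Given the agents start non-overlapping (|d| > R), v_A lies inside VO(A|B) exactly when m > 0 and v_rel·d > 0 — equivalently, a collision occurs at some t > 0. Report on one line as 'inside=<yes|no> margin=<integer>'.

d = (6, -14),  |d|² = 232;  R = 5+5 = 10,  c = 232−10² = 132
v_rel = (2, -3),  |v_rel|² = 13;  v_rel·d = (2)·(6) + (-3)·(-14) = 54
13·t² − 108·t + 132 = 0  ⇒  m = 54² − 13·132 = 1200
m = 1200 > 0,  v_rel·d = 54 > 0  ⇒  inside

inside=yes margin=1200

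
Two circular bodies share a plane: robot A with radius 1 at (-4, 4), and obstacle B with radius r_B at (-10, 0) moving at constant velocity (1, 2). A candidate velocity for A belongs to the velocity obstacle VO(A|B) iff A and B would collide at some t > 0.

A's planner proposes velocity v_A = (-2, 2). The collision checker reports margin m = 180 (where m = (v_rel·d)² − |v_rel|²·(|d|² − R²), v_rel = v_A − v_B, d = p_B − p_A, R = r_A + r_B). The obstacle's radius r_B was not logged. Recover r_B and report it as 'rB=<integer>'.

m = 180
d = (-6, -4);  v_rel = (-3, 0),  |v_rel|² = 9
v_rel×d = (-3)·(-4) − (0)·(-6) = 12
since m = R²·9 − 12²:  R² = (144 + 180) / 9 = 36
R = √36 = 6  ⇒  r_B = 6 − 1 = 5

rB=5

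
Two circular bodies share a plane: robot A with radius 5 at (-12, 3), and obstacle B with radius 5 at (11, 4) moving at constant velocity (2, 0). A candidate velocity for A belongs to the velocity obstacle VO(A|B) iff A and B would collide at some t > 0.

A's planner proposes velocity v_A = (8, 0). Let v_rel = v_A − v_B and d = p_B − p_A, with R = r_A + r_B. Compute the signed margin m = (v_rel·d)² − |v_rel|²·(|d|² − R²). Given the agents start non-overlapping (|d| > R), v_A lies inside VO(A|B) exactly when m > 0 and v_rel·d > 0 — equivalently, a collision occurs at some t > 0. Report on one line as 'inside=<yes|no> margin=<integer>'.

d = (23, 1),  |d|² = 530;  R = 5+5 = 10,  c = 530−10² = 430
v_rel = (6, 0),  |v_rel|² = 36;  v_rel·d = (6)·(23) + (0)·(1) = 138
36·t² − 276·t + 430 = 0  ⇒  m = 138² − 36·430 = 3564
m = 3564 > 0,  v_rel·d = 138 > 0  ⇒  inside

inside=yes margin=3564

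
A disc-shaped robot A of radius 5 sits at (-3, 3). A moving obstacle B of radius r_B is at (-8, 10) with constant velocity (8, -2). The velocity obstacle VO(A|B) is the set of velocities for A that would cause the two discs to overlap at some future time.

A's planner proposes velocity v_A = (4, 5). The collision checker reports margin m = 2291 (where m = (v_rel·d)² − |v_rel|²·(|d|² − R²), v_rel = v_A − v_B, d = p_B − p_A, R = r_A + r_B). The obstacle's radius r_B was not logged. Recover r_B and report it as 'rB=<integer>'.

m = 2291
d = (-5, 7);  v_rel = (-4, 7),  |v_rel|² = 65
v_rel×d = (-4)·(7) − (7)·(-5) = 7
since m = R²·65 − 7²:  R² = (49 + 2291) / 65 = 36
R = √36 = 6  ⇒  r_B = 6 − 5 = 1

rB=1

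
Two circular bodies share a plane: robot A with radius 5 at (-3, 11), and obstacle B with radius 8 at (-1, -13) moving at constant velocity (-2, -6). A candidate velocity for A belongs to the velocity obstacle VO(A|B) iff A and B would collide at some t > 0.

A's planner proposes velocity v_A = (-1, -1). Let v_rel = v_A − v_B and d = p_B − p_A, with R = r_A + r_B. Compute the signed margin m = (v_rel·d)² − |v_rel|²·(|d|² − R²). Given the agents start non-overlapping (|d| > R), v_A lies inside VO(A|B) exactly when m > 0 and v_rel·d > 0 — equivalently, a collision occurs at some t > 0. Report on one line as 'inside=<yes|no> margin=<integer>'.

d = (2, -24),  |d|² = 580;  R = 5+8 = 13,  c = 580−13² = 411
v_rel = (1, 5),  |v_rel|² = 26;  v_rel·d = (1)·(2) + (5)·(-24) = -118
26·t² + 236·t + 411 = 0  ⇒  m = (-118)² − 26·411 = 3238
m = 3238 > 0,  v_rel·d = -118 < 0  ⇒  outside

inside=no margin=3238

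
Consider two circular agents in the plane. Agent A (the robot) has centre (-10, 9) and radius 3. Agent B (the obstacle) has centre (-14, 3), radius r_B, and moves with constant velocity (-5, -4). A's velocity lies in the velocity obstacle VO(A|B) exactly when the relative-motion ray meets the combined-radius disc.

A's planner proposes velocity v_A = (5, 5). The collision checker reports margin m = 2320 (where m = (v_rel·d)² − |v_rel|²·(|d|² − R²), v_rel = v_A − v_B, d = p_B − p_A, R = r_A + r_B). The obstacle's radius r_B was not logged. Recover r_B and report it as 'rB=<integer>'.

m = 2320
d = (-4, -6);  v_rel = (10, 9),  |v_rel|² = 181
v_rel×d = (10)·(-6) − (9)·(-4) = -24
since m = R²·181 − (-24)²:  R² = (576 + 2320) / 181 = 16
R = √16 = 4  ⇒  r_B = 4 − 3 = 1

rB=1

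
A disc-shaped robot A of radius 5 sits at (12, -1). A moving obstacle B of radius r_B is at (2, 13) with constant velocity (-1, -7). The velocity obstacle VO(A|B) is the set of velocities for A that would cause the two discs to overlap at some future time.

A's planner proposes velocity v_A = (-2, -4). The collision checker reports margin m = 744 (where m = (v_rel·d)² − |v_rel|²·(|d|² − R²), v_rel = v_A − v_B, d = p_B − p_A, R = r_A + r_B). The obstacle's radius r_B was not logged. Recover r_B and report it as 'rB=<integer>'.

m = 744
d = (-10, 14);  v_rel = (-1, 3),  |v_rel|² = 10
v_rel×d = (-1)·(14) − (3)·(-10) = 16
since m = R²·10 − 16²:  R² = (256 + 744) / 10 = 100
R = √100 = 10  ⇒  r_B = 10 − 5 = 5

rB=5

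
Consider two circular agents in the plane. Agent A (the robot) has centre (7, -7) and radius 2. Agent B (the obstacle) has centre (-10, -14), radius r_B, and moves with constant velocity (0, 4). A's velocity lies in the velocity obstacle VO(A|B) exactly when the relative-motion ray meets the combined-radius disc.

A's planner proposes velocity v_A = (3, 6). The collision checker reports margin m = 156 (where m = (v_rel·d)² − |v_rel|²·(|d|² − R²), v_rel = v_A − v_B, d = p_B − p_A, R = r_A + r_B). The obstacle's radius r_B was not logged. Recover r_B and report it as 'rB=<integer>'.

m = 156
d = (-17, -7);  v_rel = (3, 2),  |v_rel|² = 13
v_rel×d = (3)·(-7) − (2)·(-17) = 13
since m = R²·13 − 13²:  R² = (169 + 156) / 13 = 25
R = √25 = 5  ⇒  r_B = 5 − 2 = 3

rB=3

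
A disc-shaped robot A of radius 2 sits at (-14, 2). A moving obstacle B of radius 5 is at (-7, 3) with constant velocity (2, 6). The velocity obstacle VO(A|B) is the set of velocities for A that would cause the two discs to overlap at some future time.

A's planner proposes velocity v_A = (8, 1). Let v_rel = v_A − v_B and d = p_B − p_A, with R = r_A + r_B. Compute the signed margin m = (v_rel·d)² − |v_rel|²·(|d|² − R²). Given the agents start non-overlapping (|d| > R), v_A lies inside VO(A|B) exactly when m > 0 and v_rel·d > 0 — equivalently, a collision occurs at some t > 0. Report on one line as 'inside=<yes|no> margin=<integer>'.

d = (7, 1),  |d|² = 50;  R = 2+5 = 7,  c = 50−7² = 1
v_rel = (6, -5),  |v_rel|² = 61;  v_rel·d = (6)·(7) + (-5)·(1) = 37
61·t² − 74·t + 1 = 0  ⇒  m = 37² − 61·1 = 1308
m = 1308 > 0,  v_rel·d = 37 > 0  ⇒  inside

inside=yes margin=1308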